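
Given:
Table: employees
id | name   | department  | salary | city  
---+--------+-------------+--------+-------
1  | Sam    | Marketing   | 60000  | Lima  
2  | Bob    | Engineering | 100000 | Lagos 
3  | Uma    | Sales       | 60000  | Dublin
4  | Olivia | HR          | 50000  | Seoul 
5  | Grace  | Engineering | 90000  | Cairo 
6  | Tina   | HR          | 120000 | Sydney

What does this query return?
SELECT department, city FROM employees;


Projecting columns: department, city

6 rows:
Marketing, Lima
Engineering, Lagos
Sales, Dublin
HR, Seoul
Engineering, Cairo
HR, Sydney


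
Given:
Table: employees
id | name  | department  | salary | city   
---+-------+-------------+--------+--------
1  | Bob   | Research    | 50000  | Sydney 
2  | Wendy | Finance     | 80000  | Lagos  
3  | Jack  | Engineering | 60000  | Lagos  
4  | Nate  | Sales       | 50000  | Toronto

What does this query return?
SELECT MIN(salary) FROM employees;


Salaries: 50000, 80000, 60000, 50000
MIN = 50000

50000


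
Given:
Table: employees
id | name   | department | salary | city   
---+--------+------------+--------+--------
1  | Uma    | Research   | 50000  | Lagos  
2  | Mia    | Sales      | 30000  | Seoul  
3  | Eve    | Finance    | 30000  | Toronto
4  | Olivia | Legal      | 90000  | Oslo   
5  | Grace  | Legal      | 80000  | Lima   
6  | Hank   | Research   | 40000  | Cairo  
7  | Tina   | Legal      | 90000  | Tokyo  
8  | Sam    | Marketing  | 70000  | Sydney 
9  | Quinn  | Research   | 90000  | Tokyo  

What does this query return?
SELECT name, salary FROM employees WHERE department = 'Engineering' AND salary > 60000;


Filtering: department = 'Engineering' AND salary > 60000
Matching: 0 rows

Empty result set (0 rows)


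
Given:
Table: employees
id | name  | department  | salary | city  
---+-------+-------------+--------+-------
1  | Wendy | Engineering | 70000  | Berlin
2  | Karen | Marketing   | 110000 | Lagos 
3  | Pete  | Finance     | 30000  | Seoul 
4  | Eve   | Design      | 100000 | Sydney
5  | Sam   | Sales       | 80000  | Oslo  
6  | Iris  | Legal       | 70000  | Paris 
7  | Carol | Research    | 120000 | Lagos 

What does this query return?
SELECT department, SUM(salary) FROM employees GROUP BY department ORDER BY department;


Summing salary within each department:
  Design: 100000 = 100000
  Engineering: 70000 = 70000
  Finance: 30000 = 30000
  Legal: 70000 = 70000
  Marketing: 110000 = 110000
  Research: 120000 = 120000
  Sales: 80000 = 80000


7 groups:
Design, 100000
Engineering, 70000
Finance, 30000
Legal, 70000
Marketing, 110000
Research, 120000
Sales, 80000


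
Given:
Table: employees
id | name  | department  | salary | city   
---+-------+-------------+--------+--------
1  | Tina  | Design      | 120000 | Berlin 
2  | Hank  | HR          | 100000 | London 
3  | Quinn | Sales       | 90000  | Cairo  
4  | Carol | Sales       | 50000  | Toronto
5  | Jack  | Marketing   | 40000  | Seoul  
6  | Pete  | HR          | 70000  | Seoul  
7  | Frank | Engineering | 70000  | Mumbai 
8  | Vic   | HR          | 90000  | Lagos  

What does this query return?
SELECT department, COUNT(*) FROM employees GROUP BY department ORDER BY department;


Assigning each row to its department group:
  Tina -> Design
  Hank -> HR
  Quinn -> Sales
  Carol -> Sales
  Jack -> Marketing
  Pete -> HR
  Frank -> Engineering
  Vic -> HR


5 groups:
Design, 1
Engineering, 1
HR, 3
Marketing, 1
Sales, 2


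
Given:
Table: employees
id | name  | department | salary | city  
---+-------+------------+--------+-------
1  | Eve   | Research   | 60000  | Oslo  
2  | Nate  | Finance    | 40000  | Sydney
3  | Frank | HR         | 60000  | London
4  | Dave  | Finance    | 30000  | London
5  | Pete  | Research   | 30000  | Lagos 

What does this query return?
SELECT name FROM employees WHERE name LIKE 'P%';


LIKE 'P%' matches names starting with 'P'
Matching: 1

1 rows:
Pete


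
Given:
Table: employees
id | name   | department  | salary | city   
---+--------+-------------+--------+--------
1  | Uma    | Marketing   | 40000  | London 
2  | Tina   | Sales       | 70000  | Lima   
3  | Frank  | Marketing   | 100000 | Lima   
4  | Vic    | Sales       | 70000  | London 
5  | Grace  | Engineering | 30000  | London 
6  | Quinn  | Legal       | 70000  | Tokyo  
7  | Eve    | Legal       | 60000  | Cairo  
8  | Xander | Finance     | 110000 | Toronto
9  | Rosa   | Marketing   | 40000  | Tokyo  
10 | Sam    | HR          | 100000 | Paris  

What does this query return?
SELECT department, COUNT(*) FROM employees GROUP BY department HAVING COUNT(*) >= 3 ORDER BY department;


Groups with count >= 3:
  Marketing: 3 -> PASS
  Engineering: 1 -> filtered out
  Finance: 1 -> filtered out
  HR: 1 -> filtered out
  Legal: 2 -> filtered out
  Sales: 2 -> filtered out


1 groups:
Marketing, 3


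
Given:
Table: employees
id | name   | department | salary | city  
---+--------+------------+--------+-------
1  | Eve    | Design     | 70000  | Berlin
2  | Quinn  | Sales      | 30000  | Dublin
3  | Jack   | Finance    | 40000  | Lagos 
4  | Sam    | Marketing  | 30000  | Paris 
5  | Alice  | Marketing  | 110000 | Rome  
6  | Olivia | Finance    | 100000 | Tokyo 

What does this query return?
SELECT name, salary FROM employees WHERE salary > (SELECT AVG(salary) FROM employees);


Subquery: AVG(salary) = 63333.33
Filtering: salary > 63333.33
  Eve (70000) -> MATCH
  Alice (110000) -> MATCH
  Olivia (100000) -> MATCH


3 rows:
Eve, 70000
Alice, 110000
Olivia, 100000


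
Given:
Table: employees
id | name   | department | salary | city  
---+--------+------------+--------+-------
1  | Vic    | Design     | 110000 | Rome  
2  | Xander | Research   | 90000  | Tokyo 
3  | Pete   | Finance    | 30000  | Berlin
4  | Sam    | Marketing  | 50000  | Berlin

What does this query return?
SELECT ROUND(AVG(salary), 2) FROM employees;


SUM(salary) = 280000
COUNT = 4
ROUND(AVG, 2) = ROUND(280000 / 4, 2) = 70000.0

70000.0


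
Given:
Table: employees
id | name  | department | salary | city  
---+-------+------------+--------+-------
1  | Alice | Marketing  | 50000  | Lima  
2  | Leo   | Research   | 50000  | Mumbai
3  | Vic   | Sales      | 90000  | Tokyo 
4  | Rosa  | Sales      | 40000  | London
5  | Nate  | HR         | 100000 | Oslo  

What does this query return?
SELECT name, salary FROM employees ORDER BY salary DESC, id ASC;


Sorting by salary DESC, then id ASC for ties

5 rows:
Nate, 100000
Vic, 90000
Alice, 50000
Leo, 50000
Rosa, 40000


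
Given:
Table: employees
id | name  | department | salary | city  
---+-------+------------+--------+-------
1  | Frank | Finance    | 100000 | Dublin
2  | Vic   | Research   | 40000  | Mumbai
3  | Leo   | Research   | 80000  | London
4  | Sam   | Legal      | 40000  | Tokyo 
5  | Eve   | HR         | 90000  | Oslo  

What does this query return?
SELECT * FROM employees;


SELECT * returns all 5 rows with all columns

5 rows:
1, Frank, Finance, 100000, Dublin
2, Vic, Research, 40000, Mumbai
3, Leo, Research, 80000, London
4, Sam, Legal, 40000, Tokyo
5, Eve, HR, 90000, Oslo


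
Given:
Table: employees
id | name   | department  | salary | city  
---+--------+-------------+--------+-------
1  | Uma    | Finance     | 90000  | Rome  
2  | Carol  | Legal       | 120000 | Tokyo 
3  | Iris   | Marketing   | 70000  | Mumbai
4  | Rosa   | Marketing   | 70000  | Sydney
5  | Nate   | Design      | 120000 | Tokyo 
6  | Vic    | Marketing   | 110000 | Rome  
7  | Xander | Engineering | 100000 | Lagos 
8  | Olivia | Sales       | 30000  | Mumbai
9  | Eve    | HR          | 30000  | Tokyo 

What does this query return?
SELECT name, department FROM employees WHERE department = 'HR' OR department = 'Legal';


Filtering: department = 'HR' OR 'Legal'
Matching: 2 rows

2 rows:
Carol, Legal
Eve, HR


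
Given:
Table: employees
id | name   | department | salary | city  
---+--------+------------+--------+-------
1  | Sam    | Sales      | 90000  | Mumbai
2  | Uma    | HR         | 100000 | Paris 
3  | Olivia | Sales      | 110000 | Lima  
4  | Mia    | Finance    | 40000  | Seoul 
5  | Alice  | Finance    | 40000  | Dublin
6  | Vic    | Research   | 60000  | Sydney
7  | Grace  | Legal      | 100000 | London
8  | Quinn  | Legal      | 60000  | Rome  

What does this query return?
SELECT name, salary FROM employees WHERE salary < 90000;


Filtering: salary < 90000
Matching: 4 rows

4 rows:
Mia, 40000
Alice, 40000
Vic, 60000
Quinn, 60000


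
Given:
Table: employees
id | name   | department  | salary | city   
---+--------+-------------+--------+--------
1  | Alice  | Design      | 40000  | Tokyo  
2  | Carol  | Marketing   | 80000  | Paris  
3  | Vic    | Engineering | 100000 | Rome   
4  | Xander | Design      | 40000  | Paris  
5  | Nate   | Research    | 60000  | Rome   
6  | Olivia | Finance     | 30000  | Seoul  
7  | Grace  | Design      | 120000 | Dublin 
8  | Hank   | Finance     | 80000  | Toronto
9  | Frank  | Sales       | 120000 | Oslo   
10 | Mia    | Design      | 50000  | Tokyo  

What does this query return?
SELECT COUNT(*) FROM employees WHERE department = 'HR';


Counting rows where department = 'HR'


0


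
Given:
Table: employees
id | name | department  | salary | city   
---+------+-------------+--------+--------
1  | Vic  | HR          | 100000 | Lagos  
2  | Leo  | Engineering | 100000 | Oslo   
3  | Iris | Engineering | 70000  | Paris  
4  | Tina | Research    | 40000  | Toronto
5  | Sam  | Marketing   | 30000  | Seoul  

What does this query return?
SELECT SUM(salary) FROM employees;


SUM(salary) = 100000 + 100000 + 70000 + 40000 + 30000 = 340000

340000


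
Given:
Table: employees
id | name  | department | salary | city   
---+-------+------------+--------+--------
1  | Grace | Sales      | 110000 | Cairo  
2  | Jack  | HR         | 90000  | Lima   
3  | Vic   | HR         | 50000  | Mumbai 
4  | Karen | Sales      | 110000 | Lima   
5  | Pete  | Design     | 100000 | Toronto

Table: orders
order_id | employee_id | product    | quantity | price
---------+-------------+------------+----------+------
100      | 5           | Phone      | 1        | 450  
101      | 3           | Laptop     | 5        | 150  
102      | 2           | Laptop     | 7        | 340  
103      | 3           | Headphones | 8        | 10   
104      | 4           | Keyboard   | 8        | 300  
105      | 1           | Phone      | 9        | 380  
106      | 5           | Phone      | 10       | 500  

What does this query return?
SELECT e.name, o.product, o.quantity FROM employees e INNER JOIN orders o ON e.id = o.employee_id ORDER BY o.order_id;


Joining employees.id = orders.employee_id:
  employee Pete (id=5) -> order Phone
  employee Vic (id=3) -> order Laptop
  employee Jack (id=2) -> order Laptop
  employee Vic (id=3) -> order Headphones
  employee Karen (id=4) -> order Keyboard
  employee Grace (id=1) -> order Phone
  employee Pete (id=5) -> order Phone


7 rows:
Pete, Phone, 1
Vic, Laptop, 5
Jack, Laptop, 7
Vic, Headphones, 8
Karen, Keyboard, 8
Grace, Phone, 9
Pete, Phone, 10


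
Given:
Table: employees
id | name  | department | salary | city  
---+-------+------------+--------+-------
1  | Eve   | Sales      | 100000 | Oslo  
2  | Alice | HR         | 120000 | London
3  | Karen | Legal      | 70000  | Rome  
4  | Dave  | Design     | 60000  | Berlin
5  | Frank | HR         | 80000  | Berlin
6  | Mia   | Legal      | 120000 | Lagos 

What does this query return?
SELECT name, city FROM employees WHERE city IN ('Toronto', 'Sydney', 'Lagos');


Filtering: city IN ('Toronto', 'Sydney', 'Lagos')
Matching: 1 rows

1 rows:
Mia, Lagos


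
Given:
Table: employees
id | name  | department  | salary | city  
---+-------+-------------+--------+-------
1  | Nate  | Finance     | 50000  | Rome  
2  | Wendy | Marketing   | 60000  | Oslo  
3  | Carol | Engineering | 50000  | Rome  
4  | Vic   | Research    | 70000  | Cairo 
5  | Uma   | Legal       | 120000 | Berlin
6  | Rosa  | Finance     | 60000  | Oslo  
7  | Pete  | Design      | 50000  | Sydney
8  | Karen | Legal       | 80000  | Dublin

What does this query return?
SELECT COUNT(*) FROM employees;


COUNT(*) counts all rows

8


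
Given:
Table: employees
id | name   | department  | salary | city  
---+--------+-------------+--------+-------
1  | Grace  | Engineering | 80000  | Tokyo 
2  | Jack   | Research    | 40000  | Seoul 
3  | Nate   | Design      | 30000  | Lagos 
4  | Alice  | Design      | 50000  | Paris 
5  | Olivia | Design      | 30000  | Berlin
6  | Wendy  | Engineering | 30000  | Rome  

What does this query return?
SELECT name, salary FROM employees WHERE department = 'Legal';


Filtering: department = 'Legal'
Matching rows: 0

Empty result set (0 rows)


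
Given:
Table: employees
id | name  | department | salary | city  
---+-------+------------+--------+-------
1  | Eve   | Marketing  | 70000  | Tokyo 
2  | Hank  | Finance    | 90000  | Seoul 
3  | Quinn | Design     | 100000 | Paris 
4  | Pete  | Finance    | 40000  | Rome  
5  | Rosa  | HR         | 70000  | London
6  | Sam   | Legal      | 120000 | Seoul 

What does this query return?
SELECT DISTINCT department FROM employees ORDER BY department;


All 'department' values (row order): Marketing, Finance, Design, Finance, HR, Legal
Removing duplicates leaves 5 unique value(s).

5 values:
Design
Finance
HR
Legal
Marketing


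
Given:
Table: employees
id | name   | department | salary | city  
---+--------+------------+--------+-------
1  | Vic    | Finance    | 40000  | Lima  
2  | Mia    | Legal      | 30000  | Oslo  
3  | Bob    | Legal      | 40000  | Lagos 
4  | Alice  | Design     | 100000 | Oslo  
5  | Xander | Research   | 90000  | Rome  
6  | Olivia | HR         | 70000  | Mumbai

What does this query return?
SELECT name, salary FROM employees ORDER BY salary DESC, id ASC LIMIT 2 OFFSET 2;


Sort by salary DESC (id ASC tiebreak), then skip 2 and take 2
Rows 3 through 4

2 rows:
Olivia, 70000
Vic, 40000


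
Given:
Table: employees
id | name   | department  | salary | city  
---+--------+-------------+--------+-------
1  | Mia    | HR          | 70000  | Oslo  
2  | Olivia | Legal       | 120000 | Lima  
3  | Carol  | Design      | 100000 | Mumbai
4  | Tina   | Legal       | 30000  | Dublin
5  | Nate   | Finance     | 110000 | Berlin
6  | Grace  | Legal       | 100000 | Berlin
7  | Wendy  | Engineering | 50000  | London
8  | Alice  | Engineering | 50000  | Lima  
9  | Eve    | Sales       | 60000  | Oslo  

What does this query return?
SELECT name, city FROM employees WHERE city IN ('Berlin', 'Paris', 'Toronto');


Filtering: city IN ('Berlin', 'Paris', 'Toronto')
Matching: 2 rows

2 rows:
Nate, Berlin
Grace, Berlin


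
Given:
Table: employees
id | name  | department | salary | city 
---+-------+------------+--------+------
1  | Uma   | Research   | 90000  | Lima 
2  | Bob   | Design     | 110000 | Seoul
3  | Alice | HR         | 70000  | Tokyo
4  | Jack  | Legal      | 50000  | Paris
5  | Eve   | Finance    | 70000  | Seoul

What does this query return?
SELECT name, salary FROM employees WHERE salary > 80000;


Filtering: salary > 80000
Matching: 2 rows

2 rows:
Uma, 90000
Bob, 110000


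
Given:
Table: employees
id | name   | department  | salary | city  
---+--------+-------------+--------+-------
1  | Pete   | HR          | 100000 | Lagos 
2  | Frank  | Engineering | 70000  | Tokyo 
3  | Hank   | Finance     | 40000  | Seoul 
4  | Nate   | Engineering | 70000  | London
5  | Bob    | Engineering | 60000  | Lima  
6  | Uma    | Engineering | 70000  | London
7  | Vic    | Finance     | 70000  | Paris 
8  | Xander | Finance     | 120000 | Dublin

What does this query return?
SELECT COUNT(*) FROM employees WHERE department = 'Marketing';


Counting rows where department = 'Marketing'


0


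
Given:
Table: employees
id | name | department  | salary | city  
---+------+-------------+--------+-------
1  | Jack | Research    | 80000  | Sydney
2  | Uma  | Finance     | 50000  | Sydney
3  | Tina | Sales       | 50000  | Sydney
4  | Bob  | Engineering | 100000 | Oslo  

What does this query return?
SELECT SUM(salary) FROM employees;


SUM(salary) = 80000 + 50000 + 50000 + 100000 = 280000

280000


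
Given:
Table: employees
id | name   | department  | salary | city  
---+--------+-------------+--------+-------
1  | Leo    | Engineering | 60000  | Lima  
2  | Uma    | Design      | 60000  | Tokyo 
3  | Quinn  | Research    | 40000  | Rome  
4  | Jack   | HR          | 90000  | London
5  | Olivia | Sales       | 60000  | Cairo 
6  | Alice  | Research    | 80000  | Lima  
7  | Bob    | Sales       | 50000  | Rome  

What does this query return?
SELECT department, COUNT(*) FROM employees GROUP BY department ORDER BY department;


Assigning each row to its department group:
  Leo -> Engineering
  Uma -> Design
  Quinn -> Research
  Jack -> HR
  Olivia -> Sales
  Alice -> Research
  Bob -> Sales


5 groups:
Design, 1
Engineering, 1
HR, 1
Research, 2
Sales, 2


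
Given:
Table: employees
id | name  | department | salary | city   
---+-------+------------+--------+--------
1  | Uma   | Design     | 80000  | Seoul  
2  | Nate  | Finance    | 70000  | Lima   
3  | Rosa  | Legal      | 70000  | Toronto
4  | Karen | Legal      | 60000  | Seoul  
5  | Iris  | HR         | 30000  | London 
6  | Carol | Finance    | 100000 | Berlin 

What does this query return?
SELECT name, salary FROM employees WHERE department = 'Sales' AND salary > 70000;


Filtering: department = 'Sales' AND salary > 70000
Matching: 0 rows

Empty result set (0 rows)


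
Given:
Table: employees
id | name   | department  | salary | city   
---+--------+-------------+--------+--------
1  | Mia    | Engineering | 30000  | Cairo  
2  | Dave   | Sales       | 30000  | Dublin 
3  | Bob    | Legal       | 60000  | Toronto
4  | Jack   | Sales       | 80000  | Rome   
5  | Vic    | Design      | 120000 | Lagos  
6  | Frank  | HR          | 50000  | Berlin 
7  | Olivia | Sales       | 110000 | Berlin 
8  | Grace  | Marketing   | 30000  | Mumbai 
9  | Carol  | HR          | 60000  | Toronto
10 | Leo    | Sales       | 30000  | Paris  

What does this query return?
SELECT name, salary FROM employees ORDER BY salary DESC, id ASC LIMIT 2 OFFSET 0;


Sort by salary DESC (id ASC tiebreak), then skip 0 and take 2
Rows 1 through 2

2 rows:
Vic, 120000
Olivia, 110000


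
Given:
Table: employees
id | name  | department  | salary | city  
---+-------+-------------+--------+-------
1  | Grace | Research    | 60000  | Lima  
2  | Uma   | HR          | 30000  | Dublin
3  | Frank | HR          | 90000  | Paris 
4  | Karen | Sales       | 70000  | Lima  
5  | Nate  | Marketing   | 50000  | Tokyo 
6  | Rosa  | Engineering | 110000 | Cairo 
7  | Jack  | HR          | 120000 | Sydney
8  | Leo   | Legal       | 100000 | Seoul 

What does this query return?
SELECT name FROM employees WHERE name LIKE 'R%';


LIKE 'R%' matches names starting with 'R'
Matching: 1

1 rows:
Rosa


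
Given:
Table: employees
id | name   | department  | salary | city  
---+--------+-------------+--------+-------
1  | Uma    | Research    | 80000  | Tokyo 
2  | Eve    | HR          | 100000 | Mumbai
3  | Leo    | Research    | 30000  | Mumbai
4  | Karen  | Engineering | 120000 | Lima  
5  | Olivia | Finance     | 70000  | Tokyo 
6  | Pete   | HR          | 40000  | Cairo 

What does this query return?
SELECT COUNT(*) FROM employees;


COUNT(*) counts all rows

6


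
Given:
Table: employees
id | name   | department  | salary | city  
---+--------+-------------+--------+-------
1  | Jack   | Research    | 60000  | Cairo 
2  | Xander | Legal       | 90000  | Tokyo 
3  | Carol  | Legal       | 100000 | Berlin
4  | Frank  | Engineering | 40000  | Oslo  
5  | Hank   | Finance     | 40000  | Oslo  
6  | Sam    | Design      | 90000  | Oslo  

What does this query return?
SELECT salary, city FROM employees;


Projecting columns: salary, city

6 rows:
60000, Cairo
90000, Tokyo
100000, Berlin
40000, Oslo
40000, Oslo
90000, Oslo


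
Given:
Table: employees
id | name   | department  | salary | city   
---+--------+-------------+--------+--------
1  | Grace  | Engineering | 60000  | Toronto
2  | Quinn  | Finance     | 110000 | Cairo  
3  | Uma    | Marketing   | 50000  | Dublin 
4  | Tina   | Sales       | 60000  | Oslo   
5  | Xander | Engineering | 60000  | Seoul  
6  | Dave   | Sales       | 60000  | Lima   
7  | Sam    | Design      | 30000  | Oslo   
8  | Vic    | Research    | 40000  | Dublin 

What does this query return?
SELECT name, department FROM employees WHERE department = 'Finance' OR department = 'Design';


Filtering: department = 'Finance' OR 'Design'
Matching: 2 rows

2 rows:
Quinn, Finance
Sam, Design


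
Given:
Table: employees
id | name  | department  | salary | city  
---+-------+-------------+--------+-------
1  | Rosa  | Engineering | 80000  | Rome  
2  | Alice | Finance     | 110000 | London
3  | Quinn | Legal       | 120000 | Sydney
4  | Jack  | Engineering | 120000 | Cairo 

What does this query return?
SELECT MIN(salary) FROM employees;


Salaries: 80000, 110000, 120000, 120000
MIN = 80000

80000


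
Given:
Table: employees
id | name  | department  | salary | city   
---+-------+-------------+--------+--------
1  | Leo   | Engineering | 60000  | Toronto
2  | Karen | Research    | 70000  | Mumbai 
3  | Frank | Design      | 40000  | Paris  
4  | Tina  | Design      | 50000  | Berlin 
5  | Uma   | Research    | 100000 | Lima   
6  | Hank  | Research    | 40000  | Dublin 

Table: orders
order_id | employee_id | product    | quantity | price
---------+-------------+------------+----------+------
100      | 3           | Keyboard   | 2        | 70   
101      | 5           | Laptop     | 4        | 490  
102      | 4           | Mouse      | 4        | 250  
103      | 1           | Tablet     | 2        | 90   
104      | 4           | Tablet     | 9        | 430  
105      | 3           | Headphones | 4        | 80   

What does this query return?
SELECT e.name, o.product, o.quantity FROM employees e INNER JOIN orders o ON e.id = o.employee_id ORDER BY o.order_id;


Joining employees.id = orders.employee_id:
  employee Frank (id=3) -> order Keyboard
  employee Uma (id=5) -> order Laptop
  employee Tina (id=4) -> order Mouse
  employee Leo (id=1) -> order Tablet
  employee Tina (id=4) -> order Tablet
  employee Frank (id=3) -> order Headphones


6 rows:
Frank, Keyboard, 2
Uma, Laptop, 4
Tina, Mouse, 4
Leo, Tablet, 2
Tina, Tablet, 9
Frank, Headphones, 4


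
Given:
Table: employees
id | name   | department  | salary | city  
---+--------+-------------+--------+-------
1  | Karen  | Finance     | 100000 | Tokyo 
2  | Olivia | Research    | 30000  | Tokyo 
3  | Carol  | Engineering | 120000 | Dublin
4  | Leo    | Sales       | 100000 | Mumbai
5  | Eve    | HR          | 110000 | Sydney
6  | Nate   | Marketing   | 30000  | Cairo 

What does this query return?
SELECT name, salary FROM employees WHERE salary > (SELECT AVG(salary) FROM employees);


Subquery: AVG(salary) = 81666.67
Filtering: salary > 81666.67
  Karen (100000) -> MATCH
  Carol (120000) -> MATCH
  Leo (100000) -> MATCH
  Eve (110000) -> MATCH


4 rows:
Karen, 100000
Carol, 120000
Leo, 100000
Eve, 110000


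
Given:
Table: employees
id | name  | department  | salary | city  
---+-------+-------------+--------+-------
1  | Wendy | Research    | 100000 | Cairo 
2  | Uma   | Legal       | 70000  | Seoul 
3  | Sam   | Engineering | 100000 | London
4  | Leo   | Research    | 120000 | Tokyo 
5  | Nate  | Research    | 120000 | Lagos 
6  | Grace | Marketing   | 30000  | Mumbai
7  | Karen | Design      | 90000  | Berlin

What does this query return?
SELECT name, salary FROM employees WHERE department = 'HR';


Filtering: department = 'HR'
Matching rows: 0

Empty result set (0 rows)


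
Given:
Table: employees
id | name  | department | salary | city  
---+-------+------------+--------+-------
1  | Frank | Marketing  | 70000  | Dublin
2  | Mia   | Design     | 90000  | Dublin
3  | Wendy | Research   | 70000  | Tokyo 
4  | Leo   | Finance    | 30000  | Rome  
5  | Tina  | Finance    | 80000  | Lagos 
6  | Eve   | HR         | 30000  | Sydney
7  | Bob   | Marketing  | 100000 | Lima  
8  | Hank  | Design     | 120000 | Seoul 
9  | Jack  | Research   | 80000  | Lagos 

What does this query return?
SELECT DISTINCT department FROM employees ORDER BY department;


All 'department' values (row order): Marketing, Design, Research, Finance, Finance, HR, Marketing, Design, Research
Removing duplicates leaves 5 unique value(s).

5 values:
Design
Finance
HR
Marketing
Research


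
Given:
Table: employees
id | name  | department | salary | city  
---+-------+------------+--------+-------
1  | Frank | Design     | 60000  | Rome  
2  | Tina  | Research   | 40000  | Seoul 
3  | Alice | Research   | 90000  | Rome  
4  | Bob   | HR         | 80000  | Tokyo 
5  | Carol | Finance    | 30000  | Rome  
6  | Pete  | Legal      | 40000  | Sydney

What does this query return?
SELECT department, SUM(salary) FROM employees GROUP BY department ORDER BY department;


Summing salary within each department:
  Design: 60000 = 60000
  Finance: 30000 = 30000
  HR: 80000 = 80000
  Legal: 40000 = 40000
  Research: 40000 + 90000 = 130000


5 groups:
Design, 60000
Finance, 30000
HR, 80000
Legal, 40000
Research, 130000


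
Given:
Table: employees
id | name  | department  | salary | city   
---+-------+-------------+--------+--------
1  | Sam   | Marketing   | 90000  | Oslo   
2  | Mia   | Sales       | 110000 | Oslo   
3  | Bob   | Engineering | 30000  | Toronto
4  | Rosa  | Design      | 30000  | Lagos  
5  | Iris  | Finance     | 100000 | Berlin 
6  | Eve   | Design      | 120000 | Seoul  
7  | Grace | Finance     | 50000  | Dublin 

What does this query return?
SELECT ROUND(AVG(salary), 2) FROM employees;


SUM(salary) = 530000
COUNT = 7
ROUND(AVG, 2) = ROUND(530000 / 7, 2) = 75714.29

75714.29


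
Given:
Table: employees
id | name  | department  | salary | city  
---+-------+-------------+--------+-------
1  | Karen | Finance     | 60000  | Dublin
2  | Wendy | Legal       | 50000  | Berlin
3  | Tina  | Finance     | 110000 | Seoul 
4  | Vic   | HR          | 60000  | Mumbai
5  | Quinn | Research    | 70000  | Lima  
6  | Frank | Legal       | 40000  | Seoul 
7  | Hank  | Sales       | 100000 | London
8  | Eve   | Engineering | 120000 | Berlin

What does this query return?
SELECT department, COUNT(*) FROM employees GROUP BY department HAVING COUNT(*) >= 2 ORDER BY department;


Groups with count >= 2:
  Finance: 2 -> PASS
  Legal: 2 -> PASS
  Engineering: 1 -> filtered out
  HR: 1 -> filtered out
  Research: 1 -> filtered out
  Sales: 1 -> filtered out


2 groups:
Finance, 2
Legal, 2


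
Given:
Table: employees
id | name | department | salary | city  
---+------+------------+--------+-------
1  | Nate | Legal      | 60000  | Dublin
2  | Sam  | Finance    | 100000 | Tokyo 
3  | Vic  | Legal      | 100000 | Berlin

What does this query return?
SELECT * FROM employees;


SELECT * returns all 3 rows with all columns

3 rows:
1, Nate, Legal, 60000, Dublin
2, Sam, Finance, 100000, Tokyo
3, Vic, Legal, 100000, Berlin


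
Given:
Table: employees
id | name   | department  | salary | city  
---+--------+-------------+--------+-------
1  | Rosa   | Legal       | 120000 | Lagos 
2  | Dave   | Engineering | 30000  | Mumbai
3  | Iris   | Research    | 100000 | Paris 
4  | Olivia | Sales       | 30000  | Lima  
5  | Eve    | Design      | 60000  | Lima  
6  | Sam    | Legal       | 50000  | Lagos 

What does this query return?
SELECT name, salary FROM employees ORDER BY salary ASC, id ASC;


Sorting by salary ASC, then id ASC for ties

6 rows:
Dave, 30000
Olivia, 30000
Sam, 50000
Eve, 60000
Iris, 100000
Rosa, 120000


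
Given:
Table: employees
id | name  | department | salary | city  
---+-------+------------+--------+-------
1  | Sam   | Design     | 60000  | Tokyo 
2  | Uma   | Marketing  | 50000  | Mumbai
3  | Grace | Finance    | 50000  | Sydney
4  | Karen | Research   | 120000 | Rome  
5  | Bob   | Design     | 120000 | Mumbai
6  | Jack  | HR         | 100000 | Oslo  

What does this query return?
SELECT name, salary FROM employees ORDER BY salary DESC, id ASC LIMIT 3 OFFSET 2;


Sort by salary DESC (id ASC tiebreak), then skip 2 and take 3
Rows 3 through 5

3 rows:
Jack, 100000
Sam, 60000
Uma, 50000


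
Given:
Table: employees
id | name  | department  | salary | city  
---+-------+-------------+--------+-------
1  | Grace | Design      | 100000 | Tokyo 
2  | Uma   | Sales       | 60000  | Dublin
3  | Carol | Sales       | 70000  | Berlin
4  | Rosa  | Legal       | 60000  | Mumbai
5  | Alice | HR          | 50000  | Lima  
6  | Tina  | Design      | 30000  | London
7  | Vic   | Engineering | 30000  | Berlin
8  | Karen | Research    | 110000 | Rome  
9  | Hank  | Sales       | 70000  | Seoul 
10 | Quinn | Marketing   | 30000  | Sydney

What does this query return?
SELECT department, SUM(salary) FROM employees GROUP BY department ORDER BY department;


Summing salary within each department:
  Design: 100000 + 30000 = 130000
  Engineering: 30000 = 30000
  HR: 50000 = 50000
  Legal: 60000 = 60000
  Marketing: 30000 = 30000
  Research: 110000 = 110000
  Sales: 60000 + 70000 + 70000 = 200000


7 groups:
Design, 130000
Engineering, 30000
HR, 50000
Legal, 60000
Marketing, 30000
Research, 110000
Sales, 200000


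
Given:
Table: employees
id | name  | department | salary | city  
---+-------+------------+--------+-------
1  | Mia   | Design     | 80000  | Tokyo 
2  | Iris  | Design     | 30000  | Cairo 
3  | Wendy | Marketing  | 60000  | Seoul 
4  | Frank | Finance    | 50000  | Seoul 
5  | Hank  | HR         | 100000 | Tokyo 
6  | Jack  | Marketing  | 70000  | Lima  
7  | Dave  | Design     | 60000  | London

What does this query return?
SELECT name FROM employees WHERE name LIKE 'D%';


LIKE 'D%' matches names starting with 'D'
Matching: 1

1 rows:
Dave


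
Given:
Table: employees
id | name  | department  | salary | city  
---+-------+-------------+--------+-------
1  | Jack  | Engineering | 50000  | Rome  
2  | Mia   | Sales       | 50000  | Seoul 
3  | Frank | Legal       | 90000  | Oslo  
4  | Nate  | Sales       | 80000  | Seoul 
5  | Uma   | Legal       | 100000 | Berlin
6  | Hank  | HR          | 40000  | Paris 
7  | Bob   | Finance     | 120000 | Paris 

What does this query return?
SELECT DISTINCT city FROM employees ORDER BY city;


All 'city' values (row order): Rome, Seoul, Oslo, Seoul, Berlin, Paris, Paris
Removing duplicates leaves 5 unique value(s).

5 values:
Berlin
Oslo
Paris
Rome
Seoul


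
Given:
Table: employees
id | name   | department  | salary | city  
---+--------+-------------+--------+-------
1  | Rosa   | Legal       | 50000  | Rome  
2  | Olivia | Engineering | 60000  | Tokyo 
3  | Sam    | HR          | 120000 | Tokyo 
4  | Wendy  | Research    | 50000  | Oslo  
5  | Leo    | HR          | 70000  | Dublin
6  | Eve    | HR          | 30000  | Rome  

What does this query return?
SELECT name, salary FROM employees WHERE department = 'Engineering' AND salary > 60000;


Filtering: department = 'Engineering' AND salary > 60000
Matching: 0 rows

Empty result set (0 rows)


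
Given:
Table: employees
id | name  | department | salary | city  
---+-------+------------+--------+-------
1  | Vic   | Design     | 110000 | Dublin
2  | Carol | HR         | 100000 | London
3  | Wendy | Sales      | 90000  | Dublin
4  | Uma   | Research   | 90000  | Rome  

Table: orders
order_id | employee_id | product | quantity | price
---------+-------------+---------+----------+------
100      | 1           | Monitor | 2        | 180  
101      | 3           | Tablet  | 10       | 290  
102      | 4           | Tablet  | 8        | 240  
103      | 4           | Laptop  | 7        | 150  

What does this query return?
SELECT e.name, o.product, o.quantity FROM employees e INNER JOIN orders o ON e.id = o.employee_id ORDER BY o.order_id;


Joining employees.id = orders.employee_id:
  employee Vic (id=1) -> order Monitor
  employee Wendy (id=3) -> order Tablet
  employee Uma (id=4) -> order Tablet
  employee Uma (id=4) -> order Laptop


4 rows:
Vic, Monitor, 2
Wendy, Tablet, 10
Uma, Tablet, 8
Uma, Laptop, 7


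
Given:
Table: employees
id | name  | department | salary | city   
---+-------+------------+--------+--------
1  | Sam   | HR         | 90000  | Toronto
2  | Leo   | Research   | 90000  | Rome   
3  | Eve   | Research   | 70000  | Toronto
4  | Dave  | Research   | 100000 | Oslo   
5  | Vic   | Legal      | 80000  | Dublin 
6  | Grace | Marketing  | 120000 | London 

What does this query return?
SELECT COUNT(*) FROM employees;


COUNT(*) counts all rows

6


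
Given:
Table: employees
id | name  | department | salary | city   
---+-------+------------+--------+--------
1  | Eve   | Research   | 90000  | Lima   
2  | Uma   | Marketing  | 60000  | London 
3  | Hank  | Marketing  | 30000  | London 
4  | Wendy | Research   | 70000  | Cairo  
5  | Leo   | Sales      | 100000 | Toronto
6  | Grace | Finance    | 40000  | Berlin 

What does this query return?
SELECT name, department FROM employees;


Projecting columns: name, department

6 rows:
Eve, Research
Uma, Marketing
Hank, Marketing
Wendy, Research
Leo, Sales
Grace, Finance


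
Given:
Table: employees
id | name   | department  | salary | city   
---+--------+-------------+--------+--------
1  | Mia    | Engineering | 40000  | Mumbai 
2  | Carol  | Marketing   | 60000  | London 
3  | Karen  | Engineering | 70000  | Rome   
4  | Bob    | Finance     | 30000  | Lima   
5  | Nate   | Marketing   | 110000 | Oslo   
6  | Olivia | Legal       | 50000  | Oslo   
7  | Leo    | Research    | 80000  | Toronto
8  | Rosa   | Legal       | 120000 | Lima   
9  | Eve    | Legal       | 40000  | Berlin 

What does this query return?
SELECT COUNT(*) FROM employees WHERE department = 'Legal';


Counting rows where department = 'Legal'
  Olivia -> MATCH
  Rosa -> MATCH
  Eve -> MATCH


3


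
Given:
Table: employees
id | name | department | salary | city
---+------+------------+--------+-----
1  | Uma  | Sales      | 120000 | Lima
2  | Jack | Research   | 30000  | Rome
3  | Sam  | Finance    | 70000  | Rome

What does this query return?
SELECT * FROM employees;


SELECT * returns all 3 rows with all columns

3 rows:
1, Uma, Sales, 120000, Lima
2, Jack, Research, 30000, Rome
3, Sam, Finance, 70000, Rome


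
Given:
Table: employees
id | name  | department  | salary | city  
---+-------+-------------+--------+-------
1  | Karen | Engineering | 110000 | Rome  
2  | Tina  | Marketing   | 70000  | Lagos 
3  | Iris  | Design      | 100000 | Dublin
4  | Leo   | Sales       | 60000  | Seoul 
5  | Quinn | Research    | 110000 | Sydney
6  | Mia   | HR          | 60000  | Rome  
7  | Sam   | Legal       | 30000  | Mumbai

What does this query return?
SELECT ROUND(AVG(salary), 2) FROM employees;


SUM(salary) = 540000
COUNT = 7
ROUND(AVG, 2) = ROUND(540000 / 7, 2) = 77142.86

77142.86


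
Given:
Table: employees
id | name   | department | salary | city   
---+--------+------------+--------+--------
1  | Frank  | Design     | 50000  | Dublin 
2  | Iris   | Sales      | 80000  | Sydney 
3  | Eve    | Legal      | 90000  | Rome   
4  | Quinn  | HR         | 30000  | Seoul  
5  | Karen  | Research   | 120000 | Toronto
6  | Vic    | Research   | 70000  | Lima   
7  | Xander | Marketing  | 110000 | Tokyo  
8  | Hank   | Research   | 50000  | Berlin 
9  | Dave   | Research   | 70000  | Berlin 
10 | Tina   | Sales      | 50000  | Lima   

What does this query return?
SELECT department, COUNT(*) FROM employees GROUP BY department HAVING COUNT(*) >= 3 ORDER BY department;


Groups with count >= 3:
  Research: 4 -> PASS
  Design: 1 -> filtered out
  HR: 1 -> filtered out
  Legal: 1 -> filtered out
  Marketing: 1 -> filtered out
  Sales: 2 -> filtered out


1 groups:
Research, 4


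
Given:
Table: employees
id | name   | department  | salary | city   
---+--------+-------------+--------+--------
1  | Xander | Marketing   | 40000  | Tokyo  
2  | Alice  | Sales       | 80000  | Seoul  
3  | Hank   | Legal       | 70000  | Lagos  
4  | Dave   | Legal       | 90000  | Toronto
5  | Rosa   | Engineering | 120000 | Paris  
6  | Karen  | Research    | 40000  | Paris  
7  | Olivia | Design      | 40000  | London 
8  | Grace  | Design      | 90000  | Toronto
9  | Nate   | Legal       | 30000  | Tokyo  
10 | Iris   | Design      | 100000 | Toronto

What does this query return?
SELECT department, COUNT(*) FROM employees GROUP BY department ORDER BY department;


Assigning each row to its department group:
  Xander -> Marketing
  Alice -> Sales
  Hank -> Legal
  Dave -> Legal
  Rosa -> Engineering
  Karen -> Research
  Olivia -> Design
  Grace -> Design
  Nate -> Legal
  Iris -> Design


6 groups:
Design, 3
Engineering, 1
Legal, 3
Marketing, 1
Research, 1
Sales, 1


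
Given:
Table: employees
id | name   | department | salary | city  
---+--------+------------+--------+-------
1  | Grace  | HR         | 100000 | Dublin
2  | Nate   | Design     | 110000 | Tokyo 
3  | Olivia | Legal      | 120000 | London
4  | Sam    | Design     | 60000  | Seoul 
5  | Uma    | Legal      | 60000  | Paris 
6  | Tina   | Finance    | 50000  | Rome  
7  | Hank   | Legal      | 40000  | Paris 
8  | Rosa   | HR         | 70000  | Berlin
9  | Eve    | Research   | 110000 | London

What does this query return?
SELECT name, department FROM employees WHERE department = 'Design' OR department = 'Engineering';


Filtering: department = 'Design' OR 'Engineering'
Matching: 2 rows

2 rows:
Nate, Design
Sam, Design


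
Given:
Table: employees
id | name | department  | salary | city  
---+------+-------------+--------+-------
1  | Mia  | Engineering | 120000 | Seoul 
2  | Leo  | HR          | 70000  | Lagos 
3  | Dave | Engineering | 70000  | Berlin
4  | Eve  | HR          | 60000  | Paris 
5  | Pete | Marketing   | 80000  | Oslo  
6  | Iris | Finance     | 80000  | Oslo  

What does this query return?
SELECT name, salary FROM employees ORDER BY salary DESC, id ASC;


Sorting by salary DESC, then id ASC for ties

6 rows:
Mia, 120000
Pete, 80000
Iris, 80000
Leo, 70000
Dave, 70000
Eve, 60000


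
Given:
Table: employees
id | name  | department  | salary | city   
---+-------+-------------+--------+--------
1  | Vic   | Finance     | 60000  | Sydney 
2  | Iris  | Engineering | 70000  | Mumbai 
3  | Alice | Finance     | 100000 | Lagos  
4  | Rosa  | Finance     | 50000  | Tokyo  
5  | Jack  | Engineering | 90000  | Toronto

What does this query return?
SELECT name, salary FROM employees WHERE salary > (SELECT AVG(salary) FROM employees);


Subquery: AVG(salary) = 74000.0
Filtering: salary > 74000.0
  Alice (100000) -> MATCH
  Jack (90000) -> MATCH


2 rows:
Alice, 100000
Jack, 90000


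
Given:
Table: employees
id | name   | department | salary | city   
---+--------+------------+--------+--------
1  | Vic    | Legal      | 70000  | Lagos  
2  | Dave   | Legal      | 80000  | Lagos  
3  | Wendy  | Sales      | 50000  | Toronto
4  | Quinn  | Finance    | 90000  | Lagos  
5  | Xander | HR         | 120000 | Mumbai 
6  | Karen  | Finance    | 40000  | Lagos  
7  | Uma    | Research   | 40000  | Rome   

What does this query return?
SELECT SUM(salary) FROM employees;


SUM(salary) = 70000 + 80000 + 50000 + 90000 + 120000 + 40000 + 40000 = 490000

490000


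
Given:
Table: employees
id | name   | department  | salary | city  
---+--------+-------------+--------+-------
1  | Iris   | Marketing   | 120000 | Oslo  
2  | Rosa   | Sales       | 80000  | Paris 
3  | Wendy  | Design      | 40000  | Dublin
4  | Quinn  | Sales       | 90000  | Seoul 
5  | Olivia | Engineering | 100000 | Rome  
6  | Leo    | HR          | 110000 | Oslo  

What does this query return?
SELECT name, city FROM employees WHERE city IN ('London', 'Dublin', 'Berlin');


Filtering: city IN ('London', 'Dublin', 'Berlin')
Matching: 1 rows

1 rows:
Wendy, Dublin


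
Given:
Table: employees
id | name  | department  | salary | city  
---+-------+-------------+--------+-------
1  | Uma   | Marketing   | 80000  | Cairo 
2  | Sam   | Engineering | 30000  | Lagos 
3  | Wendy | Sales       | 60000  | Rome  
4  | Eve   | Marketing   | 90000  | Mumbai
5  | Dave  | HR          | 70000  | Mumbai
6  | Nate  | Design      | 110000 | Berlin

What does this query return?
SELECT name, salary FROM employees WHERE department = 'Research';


Filtering: department = 'Research'
Matching rows: 0

Empty result set (0 rows)
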